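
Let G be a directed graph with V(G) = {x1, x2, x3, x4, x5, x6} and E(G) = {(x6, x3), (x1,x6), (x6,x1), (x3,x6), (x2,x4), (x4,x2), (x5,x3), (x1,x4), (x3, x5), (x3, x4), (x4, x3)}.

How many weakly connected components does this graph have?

1

From x1: component {x1, x2, x3, x4, x5, x6}.
That's 1 component.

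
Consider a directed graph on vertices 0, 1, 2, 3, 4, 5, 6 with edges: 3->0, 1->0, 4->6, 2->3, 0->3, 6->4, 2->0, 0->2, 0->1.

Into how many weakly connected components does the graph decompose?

From 0: component {0, 1, 2, 3}.
From 4: component {4, 6}.
From 5: component {5}.
That's 3 components.

3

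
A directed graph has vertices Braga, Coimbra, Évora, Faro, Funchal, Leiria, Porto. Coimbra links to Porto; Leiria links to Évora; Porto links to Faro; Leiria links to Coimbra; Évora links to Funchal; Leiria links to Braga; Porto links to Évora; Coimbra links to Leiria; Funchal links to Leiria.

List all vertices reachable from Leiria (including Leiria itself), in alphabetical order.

Braga, Coimbra, Évora, Faro, Funchal, Leiria, Porto

Start at Leiria.
Its neighbours: Braga, Coimbra, Évora.
Then their neighbours: Funchal, Porto.
Then next layer: Faro.
Every vertex is now reached.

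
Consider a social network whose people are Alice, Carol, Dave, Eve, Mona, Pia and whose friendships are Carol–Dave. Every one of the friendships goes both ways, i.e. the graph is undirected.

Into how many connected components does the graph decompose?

5

From Alice: component {Alice}.
From Carol: component {Carol, Dave}.
From Eve: component {Eve}.
From Mona: component {Mona}.
From Pia: component {Pia}.
That's 5 components.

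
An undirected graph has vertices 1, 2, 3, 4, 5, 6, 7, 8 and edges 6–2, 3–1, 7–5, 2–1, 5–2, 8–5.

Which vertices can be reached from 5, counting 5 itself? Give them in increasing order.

1, 2, 3, 5, 6, 7, 8

Start at 5.
Its neighbours: 2, 7, 8.
Then their neighbours: 1, 6.
Then next layer: 3.
Nothing further is reachable.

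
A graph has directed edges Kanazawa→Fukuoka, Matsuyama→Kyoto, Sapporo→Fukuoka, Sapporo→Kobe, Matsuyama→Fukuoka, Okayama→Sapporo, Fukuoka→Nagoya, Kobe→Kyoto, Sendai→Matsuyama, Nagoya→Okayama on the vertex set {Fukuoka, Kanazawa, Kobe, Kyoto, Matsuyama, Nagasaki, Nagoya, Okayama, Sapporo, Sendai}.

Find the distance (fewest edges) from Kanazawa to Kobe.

Distance 0: Kanazawa.
Distance 1: Fukuoka.
Distance 2: Nagoya.
Distance 3: Okayama.
Distance 4: Sapporo.
Distance 5: Kobe — contains Kobe.

5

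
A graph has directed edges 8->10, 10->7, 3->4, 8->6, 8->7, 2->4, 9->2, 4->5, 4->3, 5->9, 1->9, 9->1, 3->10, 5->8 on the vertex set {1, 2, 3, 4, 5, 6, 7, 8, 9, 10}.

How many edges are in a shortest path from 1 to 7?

Distance 0: 1.
Distance 1: 9.
Distance 2: 2.
Distance 3: 4.
Distance 4: 3, 5.
Distance 5: 8, 10.
Distance 6: 6, 7 — contains 7.

6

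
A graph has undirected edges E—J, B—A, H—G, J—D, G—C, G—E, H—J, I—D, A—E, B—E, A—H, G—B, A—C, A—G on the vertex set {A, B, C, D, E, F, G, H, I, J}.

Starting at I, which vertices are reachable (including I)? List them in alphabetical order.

Start at I.
Its neighbours: D.
Then their neighbours: J.
Then next layer: E, H.
Then next layer: A, B, G.
Then next layer: C.
Nothing further is reachable.

A, B, C, D, E, G, H, I, J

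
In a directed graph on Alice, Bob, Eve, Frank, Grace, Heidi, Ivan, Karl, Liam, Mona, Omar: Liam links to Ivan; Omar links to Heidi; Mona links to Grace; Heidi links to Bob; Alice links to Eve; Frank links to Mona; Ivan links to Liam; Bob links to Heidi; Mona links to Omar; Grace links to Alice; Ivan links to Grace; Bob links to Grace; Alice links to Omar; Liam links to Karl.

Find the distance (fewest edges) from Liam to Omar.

4

Distance 0: Liam.
Distance 1: Ivan, Karl.
Distance 2: Grace.
Distance 3: Alice.
Distance 4: Eve, Omar — contains Omar.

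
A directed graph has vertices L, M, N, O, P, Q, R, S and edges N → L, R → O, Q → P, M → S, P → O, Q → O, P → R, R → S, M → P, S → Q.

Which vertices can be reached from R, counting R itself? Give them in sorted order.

Start at R.
Its neighbours: O, S.
Then their neighbours: Q.
Then next layer: P.
Nothing further is reachable.

O, P, Q, R, S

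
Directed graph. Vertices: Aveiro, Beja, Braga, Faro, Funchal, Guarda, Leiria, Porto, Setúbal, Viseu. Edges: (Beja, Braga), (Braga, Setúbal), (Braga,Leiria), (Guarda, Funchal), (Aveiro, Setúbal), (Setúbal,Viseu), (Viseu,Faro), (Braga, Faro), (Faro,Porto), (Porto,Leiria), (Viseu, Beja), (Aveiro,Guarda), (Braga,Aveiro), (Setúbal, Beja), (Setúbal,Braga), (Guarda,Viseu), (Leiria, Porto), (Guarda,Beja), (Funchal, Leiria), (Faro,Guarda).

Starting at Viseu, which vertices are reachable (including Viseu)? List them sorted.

Aveiro, Beja, Braga, Faro, Funchal, Guarda, Leiria, Porto, Setúbal, Viseu

Start at Viseu.
Its neighbours: Beja, Faro.
Then their neighbours: Braga, Guarda, Porto.
Then next layer: Aveiro, Funchal, Leiria, Setúbal.
Every vertex is now reached.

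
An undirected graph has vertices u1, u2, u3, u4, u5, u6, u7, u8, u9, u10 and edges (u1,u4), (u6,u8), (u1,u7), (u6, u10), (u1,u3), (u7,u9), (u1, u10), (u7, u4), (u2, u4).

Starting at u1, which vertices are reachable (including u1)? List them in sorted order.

Start at u1.
Its neighbours: u3, u4, u7, u10.
Then their neighbours: u2, u6, u9.
Then next layer: u8.
Nothing further is reachable.

u1, u2, u3, u4, u6, u7, u8, u9, u10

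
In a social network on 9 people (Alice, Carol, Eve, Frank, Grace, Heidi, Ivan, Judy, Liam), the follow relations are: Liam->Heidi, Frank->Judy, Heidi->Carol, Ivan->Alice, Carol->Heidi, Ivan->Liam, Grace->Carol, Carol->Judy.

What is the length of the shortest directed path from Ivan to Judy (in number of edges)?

4

Distance 0: Ivan.
Distance 1: Alice, Liam.
Distance 2: Heidi.
Distance 3: Carol.
Distance 4: Judy — contains Judy.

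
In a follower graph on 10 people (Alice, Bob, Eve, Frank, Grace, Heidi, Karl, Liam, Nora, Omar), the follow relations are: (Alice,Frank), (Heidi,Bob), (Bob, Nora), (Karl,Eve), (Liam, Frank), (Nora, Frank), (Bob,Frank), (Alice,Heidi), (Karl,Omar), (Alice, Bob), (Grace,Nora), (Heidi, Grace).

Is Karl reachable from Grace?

Explore from Grace.
Distance 1: reach Nora.
Distance 2: reach Frank.
The search from Grace is exhausted; no directed path reaches Karl.

No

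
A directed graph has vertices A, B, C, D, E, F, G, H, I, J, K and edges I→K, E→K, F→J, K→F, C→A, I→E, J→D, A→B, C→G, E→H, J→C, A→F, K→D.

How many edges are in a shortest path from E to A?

5

Distance 0: E.
Distance 1: H, K.
Distance 2: D, F.
Distance 3: J.
Distance 4: C.
Distance 5: A, G — contains A.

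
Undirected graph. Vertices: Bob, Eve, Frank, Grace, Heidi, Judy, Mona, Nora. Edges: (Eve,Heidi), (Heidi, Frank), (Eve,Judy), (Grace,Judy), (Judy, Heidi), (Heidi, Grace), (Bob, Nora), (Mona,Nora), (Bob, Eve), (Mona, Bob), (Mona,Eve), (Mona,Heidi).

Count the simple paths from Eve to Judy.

9

Eve–Bob–Mona–Heidi–Grace–Judy
Eve–Bob–Mona–Heidi–Judy
Eve–Bob–Nora–Mona–Heidi–Grace–Judy
Eve–Bob–Nora–Mona–Heidi–Judy
Eve–Heidi–Grace–Judy
Eve–Heidi–Judy
Eve–Judy
Eve–Mona–Heidi–Grace–Judy
Eve–Mona–Heidi–Judy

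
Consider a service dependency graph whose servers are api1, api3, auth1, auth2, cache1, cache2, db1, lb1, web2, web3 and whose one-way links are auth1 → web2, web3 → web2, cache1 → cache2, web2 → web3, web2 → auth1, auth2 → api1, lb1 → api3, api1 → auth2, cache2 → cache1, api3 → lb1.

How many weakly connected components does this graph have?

5

From api1: component {api1, auth2}.
From api3: component {api3, lb1}.
From auth1: component {auth1, web2, web3}.
From cache1: component {cache1, cache2}.
From db1: component {db1}.
That's 5 components.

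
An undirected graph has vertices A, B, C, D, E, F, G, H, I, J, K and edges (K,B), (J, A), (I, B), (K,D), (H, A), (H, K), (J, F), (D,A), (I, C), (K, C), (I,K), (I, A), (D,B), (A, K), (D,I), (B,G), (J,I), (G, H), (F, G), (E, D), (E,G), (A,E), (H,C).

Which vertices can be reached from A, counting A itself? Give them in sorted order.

Start at A.
Its neighbours: D, E, H, I, J, K.
Then their neighbours: B, C, F, G.
Every vertex is now reached.

A, B, C, D, E, F, G, H, I, J, K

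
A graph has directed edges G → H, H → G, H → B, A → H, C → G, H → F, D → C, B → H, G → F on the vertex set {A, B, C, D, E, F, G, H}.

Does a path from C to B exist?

Explore from C.
Distance 1: reach G.
Distance 2: reach F, H.
Distance 3: reach B.
Found B.

Yes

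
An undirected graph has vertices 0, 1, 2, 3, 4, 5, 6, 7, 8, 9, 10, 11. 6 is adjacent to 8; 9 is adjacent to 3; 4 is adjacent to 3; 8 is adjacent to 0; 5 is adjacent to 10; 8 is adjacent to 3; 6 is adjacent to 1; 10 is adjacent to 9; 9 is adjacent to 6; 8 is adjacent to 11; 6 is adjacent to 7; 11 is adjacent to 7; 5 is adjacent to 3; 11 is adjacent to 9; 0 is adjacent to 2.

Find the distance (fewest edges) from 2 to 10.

Distance 0: 2.
Distance 1: 0.
Distance 2: 8.
Distance 3: 3, 6, 11.
Distance 4: 1, 4, 5, 7, 9.
Distance 5: 10 — contains 10.

5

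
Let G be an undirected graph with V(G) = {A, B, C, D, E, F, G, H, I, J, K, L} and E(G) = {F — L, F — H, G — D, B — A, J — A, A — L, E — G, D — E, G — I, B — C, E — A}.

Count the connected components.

2

From A: component {A, B, C, D, E, F, G, H, I, J, L}.
From K: component {K}.
That's 2 components.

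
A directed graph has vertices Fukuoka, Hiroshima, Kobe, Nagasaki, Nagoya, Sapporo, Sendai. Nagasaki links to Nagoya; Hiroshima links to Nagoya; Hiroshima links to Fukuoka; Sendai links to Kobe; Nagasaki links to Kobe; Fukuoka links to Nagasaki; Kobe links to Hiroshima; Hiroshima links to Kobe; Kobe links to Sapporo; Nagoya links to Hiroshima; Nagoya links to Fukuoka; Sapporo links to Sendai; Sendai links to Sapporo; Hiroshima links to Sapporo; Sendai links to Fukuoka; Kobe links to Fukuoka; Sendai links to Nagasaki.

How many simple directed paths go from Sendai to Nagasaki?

5

Sendai→Fukuoka→Nagasaki
Sendai→Kobe→Fukuoka→Nagasaki
Sendai→Kobe→Hiroshima→Fukuoka→Nagasaki
Sendai→Kobe→Hiroshima→Nagoya→Fukuoka→Nagasaki
Sendai→Nagasaki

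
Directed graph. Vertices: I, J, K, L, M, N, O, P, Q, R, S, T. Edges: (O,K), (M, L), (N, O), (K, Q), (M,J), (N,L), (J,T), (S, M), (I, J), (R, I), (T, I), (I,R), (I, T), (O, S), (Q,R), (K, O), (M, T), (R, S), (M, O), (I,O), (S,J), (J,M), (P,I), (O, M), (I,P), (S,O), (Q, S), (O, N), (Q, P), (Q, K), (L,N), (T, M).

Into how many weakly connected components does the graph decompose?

1

From I: component {I, J, K, L, M, N, O, P, Q, R, S, T}.
That's 1 component.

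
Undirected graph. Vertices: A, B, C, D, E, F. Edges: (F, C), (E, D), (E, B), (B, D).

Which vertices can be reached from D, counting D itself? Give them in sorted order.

B, D, E

Start at D.
Its neighbours: B, E.
Nothing further is reachable.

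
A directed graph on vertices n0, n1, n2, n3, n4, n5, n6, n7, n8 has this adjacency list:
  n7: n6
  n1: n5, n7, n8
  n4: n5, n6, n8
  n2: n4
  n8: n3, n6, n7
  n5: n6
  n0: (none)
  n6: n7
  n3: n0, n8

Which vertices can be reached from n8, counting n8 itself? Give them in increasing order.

Start at n8.
Its neighbours: n3, n6, n7.
Then their neighbours: n0.
Nothing further is reachable.

n0, n3, n6, n7, n8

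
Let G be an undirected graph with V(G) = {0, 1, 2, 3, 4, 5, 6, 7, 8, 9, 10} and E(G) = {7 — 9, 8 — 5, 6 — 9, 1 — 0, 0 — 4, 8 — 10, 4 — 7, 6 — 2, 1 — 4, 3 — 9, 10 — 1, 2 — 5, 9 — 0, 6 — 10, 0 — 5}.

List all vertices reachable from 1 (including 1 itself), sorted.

0, 1, 2, 3, 4, 5, 6, 7, 8, 9, 10

Start at 1.
Its neighbours: 0, 4, 10.
Then their neighbours: 5, 6, 7, 8, 9.
Then next layer: 2, 3.
Every vertex is now reached.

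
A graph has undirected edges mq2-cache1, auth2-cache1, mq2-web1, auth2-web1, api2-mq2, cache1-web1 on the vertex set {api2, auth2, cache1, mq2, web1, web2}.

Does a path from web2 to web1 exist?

web2 has no edges, so nothing is reachable from it.

No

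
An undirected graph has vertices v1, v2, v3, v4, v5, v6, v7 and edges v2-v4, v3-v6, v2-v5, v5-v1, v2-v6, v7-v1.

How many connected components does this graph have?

From v1: component {v1, v2, v3, v4, v5, v6, v7}.
That's 1 component.

1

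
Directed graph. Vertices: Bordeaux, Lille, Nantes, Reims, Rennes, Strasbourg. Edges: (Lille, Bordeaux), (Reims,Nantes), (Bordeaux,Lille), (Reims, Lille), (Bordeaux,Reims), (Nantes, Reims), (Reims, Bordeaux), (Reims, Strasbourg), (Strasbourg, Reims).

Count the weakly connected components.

From Bordeaux: component {Bordeaux, Lille, Nantes, Reims, Strasbourg}.
From Rennes: component {Rennes}.
That's 2 components.

2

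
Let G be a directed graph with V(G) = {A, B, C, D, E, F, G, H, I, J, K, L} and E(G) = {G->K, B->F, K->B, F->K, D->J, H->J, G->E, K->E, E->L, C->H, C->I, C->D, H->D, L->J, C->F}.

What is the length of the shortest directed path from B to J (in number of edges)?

Distance 0: B.
Distance 1: F.
Distance 2: K.
Distance 3: E.
Distance 4: L.
Distance 5: J — contains J.

5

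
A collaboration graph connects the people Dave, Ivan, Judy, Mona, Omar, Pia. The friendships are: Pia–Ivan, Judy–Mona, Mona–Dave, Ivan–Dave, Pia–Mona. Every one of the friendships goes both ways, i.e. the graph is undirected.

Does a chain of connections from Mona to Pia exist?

Yes

Explore from Mona.
Distance 1: reach Dave, Judy, Pia.
Found Pia.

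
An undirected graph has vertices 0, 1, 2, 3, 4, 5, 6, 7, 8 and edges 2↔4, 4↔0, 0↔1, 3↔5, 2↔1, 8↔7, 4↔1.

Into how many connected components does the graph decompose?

From 0: component {0, 1, 2, 4}.
From 3: component {3, 5}.
From 6: component {6}.
From 7: component {7, 8}.
That's 4 components.

4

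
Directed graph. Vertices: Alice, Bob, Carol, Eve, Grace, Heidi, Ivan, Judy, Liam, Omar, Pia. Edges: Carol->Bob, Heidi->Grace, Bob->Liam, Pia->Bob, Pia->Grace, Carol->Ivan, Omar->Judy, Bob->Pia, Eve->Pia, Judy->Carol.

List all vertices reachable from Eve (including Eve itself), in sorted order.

Bob, Eve, Grace, Liam, Pia

Start at Eve.
Its neighbours: Pia.
Then their neighbours: Bob, Grace.
Then next layer: Liam.
Nothing further is reachable.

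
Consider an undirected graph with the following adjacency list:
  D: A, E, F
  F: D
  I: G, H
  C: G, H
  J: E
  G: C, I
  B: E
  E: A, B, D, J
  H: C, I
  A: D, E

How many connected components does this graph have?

From A: component {A, B, D, E, F, J}.
From C: component {C, G, H, I}.
That's 2 components.

2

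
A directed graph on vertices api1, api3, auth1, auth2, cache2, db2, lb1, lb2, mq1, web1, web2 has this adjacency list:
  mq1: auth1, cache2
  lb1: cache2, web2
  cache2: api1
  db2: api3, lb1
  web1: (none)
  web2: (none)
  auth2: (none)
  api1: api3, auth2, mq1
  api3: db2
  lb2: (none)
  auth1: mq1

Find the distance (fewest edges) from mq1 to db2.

4

Distance 0: mq1.
Distance 1: auth1, cache2.
Distance 2: api1.
Distance 3: api3, auth2.
Distance 4: db2 — contains db2.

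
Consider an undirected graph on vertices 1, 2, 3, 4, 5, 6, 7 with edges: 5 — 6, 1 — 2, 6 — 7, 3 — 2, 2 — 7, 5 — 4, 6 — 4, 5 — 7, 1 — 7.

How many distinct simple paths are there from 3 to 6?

6

3–2–1–7–5–4–6
3–2–1–7–5–6
3–2–1–7–6
3–2–7–5–4–6
3–2–7–5–6
3–2–7–6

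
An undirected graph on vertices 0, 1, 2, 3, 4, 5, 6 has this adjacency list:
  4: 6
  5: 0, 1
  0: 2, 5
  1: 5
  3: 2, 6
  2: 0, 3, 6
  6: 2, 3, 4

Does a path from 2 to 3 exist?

Explore from 2.
Distance 1: reach 0, 3, 6.
Found 3.

Yes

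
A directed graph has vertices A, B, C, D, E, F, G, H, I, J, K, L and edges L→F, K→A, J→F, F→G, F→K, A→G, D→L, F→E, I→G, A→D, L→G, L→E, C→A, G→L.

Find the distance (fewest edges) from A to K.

4

Distance 0: A.
Distance 1: D, G.
Distance 2: L.
Distance 3: E, F.
Distance 4: K — contains K.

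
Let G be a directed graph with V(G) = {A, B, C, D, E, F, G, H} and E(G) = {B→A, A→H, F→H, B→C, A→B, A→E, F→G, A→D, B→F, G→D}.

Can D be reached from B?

Explore from B.
Distance 1: reach A, C, F.
Distance 2: reach D, E, G, H.
Found D.

Yes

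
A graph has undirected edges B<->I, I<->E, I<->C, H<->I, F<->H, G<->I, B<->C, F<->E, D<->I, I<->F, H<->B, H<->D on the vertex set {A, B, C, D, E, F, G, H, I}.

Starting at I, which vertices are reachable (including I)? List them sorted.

Start at I.
Its neighbours: B, C, D, E, F, G, H.
Nothing further is reachable.

B, C, D, E, F, G, H, I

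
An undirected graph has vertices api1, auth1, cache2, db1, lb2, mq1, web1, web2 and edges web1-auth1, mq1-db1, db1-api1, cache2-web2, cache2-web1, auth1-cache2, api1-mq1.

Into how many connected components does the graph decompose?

From api1: component {api1, db1, mq1}.
From auth1: component {auth1, cache2, web1, web2}.
From lb2: component {lb2}.
That's 3 components.

3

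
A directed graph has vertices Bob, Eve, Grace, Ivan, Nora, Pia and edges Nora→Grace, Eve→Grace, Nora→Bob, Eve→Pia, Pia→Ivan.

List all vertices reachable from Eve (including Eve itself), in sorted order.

Start at Eve.
Its neighbours: Grace, Pia.
Then their neighbours: Ivan.
Nothing further is reachable.

Eve, Grace, Ivan, Pia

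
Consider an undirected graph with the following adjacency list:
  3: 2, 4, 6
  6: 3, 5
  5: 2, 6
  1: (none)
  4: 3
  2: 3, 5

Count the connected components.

2

From 1: component {1}.
From 2: component {2, 3, 4, 5, 6}.
That's 2 components.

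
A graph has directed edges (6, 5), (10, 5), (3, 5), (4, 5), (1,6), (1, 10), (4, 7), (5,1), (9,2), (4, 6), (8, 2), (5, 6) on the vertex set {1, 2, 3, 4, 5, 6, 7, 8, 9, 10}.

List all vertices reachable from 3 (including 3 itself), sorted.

Start at 3.
Its neighbours: 5.
Then their neighbours: 1, 6.
Then next layer: 10.
Nothing further is reachable.

1, 3, 5, 6, 10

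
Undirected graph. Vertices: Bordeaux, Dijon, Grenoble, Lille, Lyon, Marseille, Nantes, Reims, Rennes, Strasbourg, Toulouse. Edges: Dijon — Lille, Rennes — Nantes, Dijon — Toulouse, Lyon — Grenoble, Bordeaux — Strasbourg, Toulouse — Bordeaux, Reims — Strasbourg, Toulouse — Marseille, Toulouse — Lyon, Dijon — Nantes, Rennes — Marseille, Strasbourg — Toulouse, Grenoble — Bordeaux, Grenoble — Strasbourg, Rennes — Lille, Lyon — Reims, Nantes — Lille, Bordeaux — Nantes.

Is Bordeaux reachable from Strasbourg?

Explore from Strasbourg.
Distance 1: reach Bordeaux, Grenoble, Reims, Toulouse.
Found Bordeaux.

Yes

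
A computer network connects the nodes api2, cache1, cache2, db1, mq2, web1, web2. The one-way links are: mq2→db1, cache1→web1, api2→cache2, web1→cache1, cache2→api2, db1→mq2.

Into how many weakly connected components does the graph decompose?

From api2: component {api2, cache2}.
From cache1: component {cache1, web1}.
From db1: component {db1, mq2}.
From web2: component {web2}.
That's 4 components.

4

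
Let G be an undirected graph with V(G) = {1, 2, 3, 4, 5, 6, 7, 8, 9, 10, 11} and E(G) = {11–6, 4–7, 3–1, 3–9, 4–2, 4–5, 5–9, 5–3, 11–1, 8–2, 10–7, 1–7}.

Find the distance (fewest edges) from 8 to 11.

5

Distance 0: 8.
Distance 1: 2.
Distance 2: 4.
Distance 3: 5, 7.
Distance 4: 1, 3, 9, 10.
Distance 5: 11 — contains 11.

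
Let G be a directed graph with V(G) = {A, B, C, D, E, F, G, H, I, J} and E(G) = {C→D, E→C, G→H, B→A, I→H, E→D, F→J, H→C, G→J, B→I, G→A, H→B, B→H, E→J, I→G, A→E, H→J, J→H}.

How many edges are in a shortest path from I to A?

2

Distance 0: I.
Distance 1: G, H.
Distance 2: A, B, C, J — contains A.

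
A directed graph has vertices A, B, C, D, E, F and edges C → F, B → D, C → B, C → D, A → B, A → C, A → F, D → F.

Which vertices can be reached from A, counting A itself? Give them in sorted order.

Start at A.
Its neighbours: B, C, F.
Then their neighbours: D.
Nothing further is reachable.

A, B, C, D, F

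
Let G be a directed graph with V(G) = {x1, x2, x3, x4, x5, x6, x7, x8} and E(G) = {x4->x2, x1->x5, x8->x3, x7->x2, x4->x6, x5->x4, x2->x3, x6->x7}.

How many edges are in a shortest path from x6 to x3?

3

Distance 0: x6.
Distance 1: x7.
Distance 2: x2.
Distance 3: x3 — contains x3.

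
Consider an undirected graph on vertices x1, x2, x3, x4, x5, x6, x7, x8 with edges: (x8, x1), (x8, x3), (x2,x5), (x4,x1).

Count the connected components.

4

From x1: component {x1, x3, x4, x8}.
From x2: component {x2, x5}.
From x6: component {x6}.
From x7: component {x7}.
That's 4 components.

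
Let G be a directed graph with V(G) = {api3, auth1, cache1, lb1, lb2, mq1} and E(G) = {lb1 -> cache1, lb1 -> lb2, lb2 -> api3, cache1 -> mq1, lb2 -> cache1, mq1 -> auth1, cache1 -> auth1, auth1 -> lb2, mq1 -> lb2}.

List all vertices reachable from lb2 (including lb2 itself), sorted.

api3, auth1, cache1, lb2, mq1

Start at lb2.
Its neighbours: api3, cache1.
Then their neighbours: auth1, mq1.
Nothing further is reachable.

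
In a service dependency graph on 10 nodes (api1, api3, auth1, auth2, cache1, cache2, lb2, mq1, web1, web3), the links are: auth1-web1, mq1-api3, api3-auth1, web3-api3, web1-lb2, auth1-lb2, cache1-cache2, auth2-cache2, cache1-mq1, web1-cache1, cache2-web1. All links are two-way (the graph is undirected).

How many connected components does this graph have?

2

From api1: component {api1}.
From api3: component {api3, auth1, auth2, cache1, cache2, lb2, mq1, web1, web3}.
That's 2 components.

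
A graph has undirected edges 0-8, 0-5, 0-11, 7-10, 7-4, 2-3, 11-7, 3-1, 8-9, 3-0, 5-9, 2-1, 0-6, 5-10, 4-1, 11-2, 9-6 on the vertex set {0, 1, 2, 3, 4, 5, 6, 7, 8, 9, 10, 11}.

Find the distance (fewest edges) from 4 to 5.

Distance 0: 4.
Distance 1: 1, 7.
Distance 2: 2, 3, 10, 11.
Distance 3: 0, 5 — contains 5.

3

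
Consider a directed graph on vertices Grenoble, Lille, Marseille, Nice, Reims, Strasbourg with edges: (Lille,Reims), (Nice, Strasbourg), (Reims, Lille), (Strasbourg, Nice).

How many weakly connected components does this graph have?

4

From Grenoble: component {Grenoble}.
From Lille: component {Lille, Reims}.
From Marseille: component {Marseille}.
From Nice: component {Nice, Strasbourg}.
That's 4 components.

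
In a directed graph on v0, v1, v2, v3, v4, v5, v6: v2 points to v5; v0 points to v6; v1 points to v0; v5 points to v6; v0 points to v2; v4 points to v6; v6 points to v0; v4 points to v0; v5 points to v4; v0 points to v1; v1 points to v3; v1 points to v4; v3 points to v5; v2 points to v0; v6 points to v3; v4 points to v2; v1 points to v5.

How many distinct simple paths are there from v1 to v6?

v1→v0→v2→v5→v4→v6
v1→v0→v2→v5→v6
v1→v0→v6
v1→v3→v5→v4→v0→v6
v1→v3→v5→v4→v2→v0→v6
v1→v3→v5→v4→v6
v1→v3→v5→v6
v1→v4→v0→v2→v5→v6
... and 8 more.

16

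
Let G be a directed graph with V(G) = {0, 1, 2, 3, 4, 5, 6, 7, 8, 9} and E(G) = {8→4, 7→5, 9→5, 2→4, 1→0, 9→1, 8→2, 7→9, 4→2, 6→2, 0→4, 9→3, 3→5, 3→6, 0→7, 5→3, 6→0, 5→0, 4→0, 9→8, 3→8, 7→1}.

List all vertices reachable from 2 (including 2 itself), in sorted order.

Start at 2.
Its neighbours: 4.
Then their neighbours: 0.
Then next layer: 7.
Then next layer: 1, 5, 9.
Then next layer: 3, 8.
Then next layer: 6.
Every vertex is now reached.

0, 1, 2, 3, 4, 5, 6, 7, 8, 9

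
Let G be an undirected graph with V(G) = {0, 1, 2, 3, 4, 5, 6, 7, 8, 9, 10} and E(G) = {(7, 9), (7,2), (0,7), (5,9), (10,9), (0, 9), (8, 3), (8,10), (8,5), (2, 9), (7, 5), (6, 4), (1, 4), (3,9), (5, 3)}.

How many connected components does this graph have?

From 0: component {0, 2, 3, 5, 7, 8, 9, 10}.
From 1: component {1, 4, 6}.
That's 2 components.

2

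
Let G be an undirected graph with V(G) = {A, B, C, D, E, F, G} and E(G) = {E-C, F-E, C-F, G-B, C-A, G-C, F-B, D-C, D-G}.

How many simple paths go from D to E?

D–C–E
D–C–F–E
D–C–G–B–F–E
D–G–B–F–C–E
D–G–B–F–E
D–G–C–E
D–G–C–F–E

7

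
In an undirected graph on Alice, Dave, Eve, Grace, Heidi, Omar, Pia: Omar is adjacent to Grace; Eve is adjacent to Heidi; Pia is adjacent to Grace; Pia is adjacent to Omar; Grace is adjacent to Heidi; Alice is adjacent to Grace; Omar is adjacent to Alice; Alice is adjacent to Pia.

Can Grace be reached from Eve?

Yes

Explore from Eve.
Distance 1: reach Heidi.
Distance 2: reach Grace.
Found Grace.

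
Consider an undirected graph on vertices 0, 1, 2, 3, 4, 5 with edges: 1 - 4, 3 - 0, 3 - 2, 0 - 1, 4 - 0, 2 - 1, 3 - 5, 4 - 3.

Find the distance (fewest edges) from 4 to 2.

2

Distance 0: 4.
Distance 1: 0, 1, 3.
Distance 2: 2, 5 — contains 2.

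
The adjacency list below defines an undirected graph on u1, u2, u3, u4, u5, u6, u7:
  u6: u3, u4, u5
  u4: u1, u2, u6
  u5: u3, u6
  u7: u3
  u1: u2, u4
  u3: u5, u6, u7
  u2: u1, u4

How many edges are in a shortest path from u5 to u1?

Distance 0: u5.
Distance 1: u3, u6.
Distance 2: u4, u7.
Distance 3: u1, u2 — contains u1.

3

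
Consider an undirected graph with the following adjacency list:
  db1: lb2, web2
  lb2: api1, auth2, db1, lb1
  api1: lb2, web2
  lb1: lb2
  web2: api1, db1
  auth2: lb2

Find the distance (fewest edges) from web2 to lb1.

3

Distance 0: web2.
Distance 1: api1, db1.
Distance 2: lb2.
Distance 3: auth2, lb1 — contains lb1.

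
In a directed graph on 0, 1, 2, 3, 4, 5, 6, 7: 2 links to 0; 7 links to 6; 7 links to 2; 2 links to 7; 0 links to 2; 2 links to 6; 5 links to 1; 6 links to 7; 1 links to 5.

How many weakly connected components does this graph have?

From 0: component {0, 2, 6, 7}.
From 1: component {1, 5}.
From 3: component {3}.
From 4: component {4}.
That's 4 components.

4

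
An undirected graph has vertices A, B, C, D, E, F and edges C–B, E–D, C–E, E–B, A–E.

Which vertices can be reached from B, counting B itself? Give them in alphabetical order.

Start at B.
Its neighbours: C, E.
Then their neighbours: A, D.
Nothing further is reachable.

A, B, C, D, E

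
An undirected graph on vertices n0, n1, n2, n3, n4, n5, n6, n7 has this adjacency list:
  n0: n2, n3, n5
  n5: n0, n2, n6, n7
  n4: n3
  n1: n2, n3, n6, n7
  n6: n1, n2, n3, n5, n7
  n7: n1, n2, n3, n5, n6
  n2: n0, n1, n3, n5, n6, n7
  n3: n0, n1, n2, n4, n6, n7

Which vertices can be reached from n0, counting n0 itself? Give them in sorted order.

Start at n0.
Its neighbours: n2, n3, n5.
Then their neighbours: n1, n4, n6, n7.
Every vertex is now reached.

n0, n1, n2, n3, n4, n5, n6, n7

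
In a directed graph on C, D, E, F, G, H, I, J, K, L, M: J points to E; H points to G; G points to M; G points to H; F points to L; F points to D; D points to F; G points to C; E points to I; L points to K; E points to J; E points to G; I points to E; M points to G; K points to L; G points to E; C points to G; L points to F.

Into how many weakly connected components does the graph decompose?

From C: component {C, E, G, H, I, J, M}.
From D: component {D, F, K, L}.
That's 2 components.

2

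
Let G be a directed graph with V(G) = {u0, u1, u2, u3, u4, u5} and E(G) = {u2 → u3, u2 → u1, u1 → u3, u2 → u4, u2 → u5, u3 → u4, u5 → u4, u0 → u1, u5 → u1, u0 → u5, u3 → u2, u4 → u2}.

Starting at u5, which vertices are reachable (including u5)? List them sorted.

Start at u5.
Its neighbours: u1, u4.
Then their neighbours: u2, u3.
Nothing further is reachable.

u1, u2, u3, u4, u5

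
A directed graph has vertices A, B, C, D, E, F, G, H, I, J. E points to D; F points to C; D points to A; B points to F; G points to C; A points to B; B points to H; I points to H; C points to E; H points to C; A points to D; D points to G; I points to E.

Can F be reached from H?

Explore from H.
Distance 1: reach C.
Distance 2: reach E.
Distance 3: reach D.
Distance 4: reach A, G.
Distance 5: reach B.
Distance 6: reach F.
Found F.

Yes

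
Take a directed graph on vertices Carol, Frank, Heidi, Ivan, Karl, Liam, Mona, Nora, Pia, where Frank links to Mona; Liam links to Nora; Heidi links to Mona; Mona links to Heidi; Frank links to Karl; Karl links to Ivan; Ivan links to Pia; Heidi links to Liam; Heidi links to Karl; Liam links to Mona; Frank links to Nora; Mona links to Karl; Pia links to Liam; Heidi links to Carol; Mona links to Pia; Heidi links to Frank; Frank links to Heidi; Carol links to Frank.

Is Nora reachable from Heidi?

Yes

Explore from Heidi.
Distance 1: reach Carol, Frank, Karl, Liam, Mona.
Distance 2: reach Ivan, Nora, Pia.
Found Nora.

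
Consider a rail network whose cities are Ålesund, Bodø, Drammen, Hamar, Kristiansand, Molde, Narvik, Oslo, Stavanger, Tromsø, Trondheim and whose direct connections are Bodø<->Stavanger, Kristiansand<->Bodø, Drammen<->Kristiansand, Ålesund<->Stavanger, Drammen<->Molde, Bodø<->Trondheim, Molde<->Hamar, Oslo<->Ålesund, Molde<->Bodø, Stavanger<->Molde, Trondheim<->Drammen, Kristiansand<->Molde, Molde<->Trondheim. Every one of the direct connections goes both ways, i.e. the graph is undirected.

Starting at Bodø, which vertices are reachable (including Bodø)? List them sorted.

Ålesund, Bodø, Drammen, Hamar, Kristiansand, Molde, Oslo, Stavanger, Trondheim

Start at Bodø.
Its neighbours: Kristiansand, Molde, Stavanger, Trondheim.
Then their neighbours: Ålesund, Drammen, Hamar.
Then next layer: Oslo.
Nothing further is reachable.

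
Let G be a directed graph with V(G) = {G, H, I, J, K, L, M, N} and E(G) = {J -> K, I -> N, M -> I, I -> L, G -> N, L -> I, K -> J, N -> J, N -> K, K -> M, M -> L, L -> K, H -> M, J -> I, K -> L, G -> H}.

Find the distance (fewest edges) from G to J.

2

Distance 0: G.
Distance 1: H, N.
Distance 2: J, K, M — contains J.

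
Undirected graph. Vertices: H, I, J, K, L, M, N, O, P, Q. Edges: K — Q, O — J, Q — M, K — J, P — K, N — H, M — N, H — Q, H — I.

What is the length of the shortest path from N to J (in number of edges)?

4

Distance 0: N.
Distance 1: H, M.
Distance 2: I, Q.
Distance 3: K.
Distance 4: J, P — contains J.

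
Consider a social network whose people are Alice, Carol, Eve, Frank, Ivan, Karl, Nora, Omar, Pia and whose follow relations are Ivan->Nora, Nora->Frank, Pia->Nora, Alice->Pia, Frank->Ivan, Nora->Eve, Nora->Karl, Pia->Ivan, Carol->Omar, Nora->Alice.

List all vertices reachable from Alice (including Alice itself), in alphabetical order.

Alice, Eve, Frank, Ivan, Karl, Nora, Pia

Start at Alice.
Its neighbours: Pia.
Then their neighbours: Ivan, Nora.
Then next layer: Eve, Frank, Karl.
Nothing further is reachable.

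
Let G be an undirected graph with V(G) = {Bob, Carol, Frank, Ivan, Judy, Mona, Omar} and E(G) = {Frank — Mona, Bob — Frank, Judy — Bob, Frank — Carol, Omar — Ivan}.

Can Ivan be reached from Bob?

No

Explore from Bob.
Distance 1: reach Frank, Judy.
Distance 2: reach Carol, Mona.
The search is exhausted without reaching Ivan; it lies in a different component.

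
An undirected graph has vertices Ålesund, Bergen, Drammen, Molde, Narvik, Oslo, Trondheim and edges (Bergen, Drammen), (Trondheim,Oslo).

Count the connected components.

From Ålesund: component {Ålesund}.
From Bergen: component {Bergen, Drammen}.
From Molde: component {Molde}.
From Narvik: component {Narvik}.
From Oslo: component {Oslo, Trondheim}.
That's 5 components.

5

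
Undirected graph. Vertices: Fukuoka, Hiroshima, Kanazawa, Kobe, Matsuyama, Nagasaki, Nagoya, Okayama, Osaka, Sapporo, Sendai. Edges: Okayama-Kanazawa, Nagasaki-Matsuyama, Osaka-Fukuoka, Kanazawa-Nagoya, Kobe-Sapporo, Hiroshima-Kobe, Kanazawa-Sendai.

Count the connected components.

From Fukuoka: component {Fukuoka, Osaka}.
From Hiroshima: component {Hiroshima, Kobe, Sapporo}.
From Kanazawa: component {Kanazawa, Nagoya, Okayama, Sendai}.
From Matsuyama: component {Matsuyama, Nagasaki}.
That's 4 components.

4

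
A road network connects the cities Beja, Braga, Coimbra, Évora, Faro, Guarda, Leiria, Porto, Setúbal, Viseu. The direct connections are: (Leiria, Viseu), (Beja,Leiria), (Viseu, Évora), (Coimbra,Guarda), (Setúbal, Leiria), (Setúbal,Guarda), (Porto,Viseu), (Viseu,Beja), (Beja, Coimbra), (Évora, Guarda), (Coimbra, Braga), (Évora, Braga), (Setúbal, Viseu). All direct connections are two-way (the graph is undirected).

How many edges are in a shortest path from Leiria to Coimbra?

2

Distance 0: Leiria.
Distance 1: Beja, Setúbal, Viseu.
Distance 2: Coimbra, Évora, Guarda, Porto — contains Coimbra.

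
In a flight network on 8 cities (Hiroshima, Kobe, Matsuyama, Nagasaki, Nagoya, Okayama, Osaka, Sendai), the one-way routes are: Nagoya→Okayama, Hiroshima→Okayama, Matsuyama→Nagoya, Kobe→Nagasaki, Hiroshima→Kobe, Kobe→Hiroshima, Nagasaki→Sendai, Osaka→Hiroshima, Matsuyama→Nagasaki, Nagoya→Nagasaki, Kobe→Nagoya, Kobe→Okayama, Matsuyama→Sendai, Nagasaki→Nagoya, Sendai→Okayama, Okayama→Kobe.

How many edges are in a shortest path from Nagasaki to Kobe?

3

Distance 0: Nagasaki.
Distance 1: Nagoya, Sendai.
Distance 2: Okayama.
Distance 3: Kobe — contains Kobe.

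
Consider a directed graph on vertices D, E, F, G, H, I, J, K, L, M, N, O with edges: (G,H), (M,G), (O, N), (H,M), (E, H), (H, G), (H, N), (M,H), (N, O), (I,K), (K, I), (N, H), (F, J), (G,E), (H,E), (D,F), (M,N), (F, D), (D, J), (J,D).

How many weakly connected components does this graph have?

From D: component {D, F, J}.
From E: component {E, G, H, M, N, O}.
From I: component {I, K}.
From L: component {L}.
That's 4 components.

4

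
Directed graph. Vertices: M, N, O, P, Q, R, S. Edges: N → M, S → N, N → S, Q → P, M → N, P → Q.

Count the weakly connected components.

4

From M: component {M, N, S}.
From O: component {O}.
From P: component {P, Q}.
From R: component {R}.
That's 4 components.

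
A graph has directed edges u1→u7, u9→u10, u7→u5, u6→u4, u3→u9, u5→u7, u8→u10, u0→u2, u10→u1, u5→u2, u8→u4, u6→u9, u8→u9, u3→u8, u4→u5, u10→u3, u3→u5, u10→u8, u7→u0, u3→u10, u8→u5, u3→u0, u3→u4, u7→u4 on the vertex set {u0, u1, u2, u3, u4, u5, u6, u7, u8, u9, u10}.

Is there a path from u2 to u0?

No

u2 has no outgoing edges, so nothing is reachable from it.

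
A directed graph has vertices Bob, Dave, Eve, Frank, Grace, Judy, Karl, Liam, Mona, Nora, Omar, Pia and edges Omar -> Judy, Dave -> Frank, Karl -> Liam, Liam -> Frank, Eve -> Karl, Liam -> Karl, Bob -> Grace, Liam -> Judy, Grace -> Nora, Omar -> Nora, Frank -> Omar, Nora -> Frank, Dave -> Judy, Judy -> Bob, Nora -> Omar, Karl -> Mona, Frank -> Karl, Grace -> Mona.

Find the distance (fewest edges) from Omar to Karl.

3

Distance 0: Omar.
Distance 1: Judy, Nora.
Distance 2: Bob, Frank.
Distance 3: Grace, Karl — contains Karl.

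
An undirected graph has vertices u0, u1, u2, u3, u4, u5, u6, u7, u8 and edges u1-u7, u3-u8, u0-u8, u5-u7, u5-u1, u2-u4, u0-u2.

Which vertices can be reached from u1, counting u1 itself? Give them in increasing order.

u1, u5, u7

Start at u1.
Its neighbours: u5, u7.
Nothing further is reachable.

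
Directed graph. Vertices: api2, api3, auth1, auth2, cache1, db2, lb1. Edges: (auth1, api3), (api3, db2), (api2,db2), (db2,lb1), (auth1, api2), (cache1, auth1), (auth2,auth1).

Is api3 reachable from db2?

Explore from db2.
Distance 1: reach lb1.
The search from db2 is exhausted; no directed path reaches api3.

No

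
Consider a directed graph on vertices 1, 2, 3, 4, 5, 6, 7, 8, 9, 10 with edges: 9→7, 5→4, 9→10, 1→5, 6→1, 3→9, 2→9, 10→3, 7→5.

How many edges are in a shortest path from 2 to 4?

Distance 0: 2.
Distance 1: 9.
Distance 2: 7, 10.
Distance 3: 3, 5.
Distance 4: 4 — contains 4.

4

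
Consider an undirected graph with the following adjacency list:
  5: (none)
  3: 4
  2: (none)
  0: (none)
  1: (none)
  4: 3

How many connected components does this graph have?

5

From 0: component {0}.
From 1: component {1}.
From 2: component {2}.
From 3: component {3, 4}.
From 5: component {5}.
That's 5 components.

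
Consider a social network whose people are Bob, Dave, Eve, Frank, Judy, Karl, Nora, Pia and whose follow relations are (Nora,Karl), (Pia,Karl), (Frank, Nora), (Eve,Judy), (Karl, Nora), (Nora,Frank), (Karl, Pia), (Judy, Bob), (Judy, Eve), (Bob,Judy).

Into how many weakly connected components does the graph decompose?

3

From Bob: component {Bob, Eve, Judy}.
From Dave: component {Dave}.
From Frank: component {Frank, Karl, Nora, Pia}.
That's 3 components.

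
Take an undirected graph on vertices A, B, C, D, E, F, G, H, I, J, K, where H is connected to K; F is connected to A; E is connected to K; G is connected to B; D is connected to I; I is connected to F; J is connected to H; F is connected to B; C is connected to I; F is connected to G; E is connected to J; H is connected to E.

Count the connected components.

From A: component {A, B, C, D, F, G, I}.
From E: component {E, H, J, K}.
That's 2 components.

2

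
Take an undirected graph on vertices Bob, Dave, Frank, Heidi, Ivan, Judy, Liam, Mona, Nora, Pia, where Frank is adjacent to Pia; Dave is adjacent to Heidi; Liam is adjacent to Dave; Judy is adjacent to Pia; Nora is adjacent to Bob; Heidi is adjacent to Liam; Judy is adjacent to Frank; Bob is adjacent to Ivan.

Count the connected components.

4

From Bob: component {Bob, Ivan, Nora}.
From Dave: component {Dave, Heidi, Liam}.
From Frank: component {Frank, Judy, Pia}.
From Mona: component {Mona}.
That's 4 components.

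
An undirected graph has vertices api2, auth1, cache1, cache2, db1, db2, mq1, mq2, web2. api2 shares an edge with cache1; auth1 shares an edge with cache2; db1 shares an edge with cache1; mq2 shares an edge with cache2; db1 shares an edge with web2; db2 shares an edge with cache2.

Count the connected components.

From api2: component {api2, cache1, db1, web2}.
From auth1: component {auth1, cache2, db2, mq2}.
From mq1: component {mq1}.
That's 3 components.

3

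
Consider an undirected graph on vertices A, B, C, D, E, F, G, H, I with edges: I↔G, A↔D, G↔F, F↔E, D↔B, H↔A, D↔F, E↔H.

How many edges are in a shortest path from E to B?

3

Distance 0: E.
Distance 1: F, H.
Distance 2: A, D, G.
Distance 3: B, I — contains B.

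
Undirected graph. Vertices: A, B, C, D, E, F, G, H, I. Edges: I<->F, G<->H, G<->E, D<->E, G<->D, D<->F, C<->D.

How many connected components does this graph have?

From A: component {A}.
From B: component {B}.
From C: component {C, D, E, F, G, H, I}.
That's 3 components.

3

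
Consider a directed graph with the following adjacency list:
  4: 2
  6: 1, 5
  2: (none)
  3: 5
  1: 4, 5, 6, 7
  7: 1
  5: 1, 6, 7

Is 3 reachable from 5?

No

Explore from 5.
Distance 1: reach 1, 6, 7.
Distance 2: reach 4.
Distance 3: reach 2.
The search from 5 is exhausted; no directed path reaches 3.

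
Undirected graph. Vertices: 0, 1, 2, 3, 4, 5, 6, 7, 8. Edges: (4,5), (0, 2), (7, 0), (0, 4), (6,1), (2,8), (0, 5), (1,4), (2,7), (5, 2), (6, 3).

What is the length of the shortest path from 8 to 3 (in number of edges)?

Distance 0: 8.
Distance 1: 2.
Distance 2: 0, 5, 7.
Distance 3: 4.
Distance 4: 1.
Distance 5: 6.
Distance 6: 3 — contains 3.

6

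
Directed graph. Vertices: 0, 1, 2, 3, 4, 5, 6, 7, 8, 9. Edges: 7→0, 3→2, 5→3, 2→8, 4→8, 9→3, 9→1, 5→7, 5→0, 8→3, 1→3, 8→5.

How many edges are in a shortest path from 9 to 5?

Distance 0: 9.
Distance 1: 1, 3.
Distance 2: 2.
Distance 3: 8.
Distance 4: 5 — contains 5.

4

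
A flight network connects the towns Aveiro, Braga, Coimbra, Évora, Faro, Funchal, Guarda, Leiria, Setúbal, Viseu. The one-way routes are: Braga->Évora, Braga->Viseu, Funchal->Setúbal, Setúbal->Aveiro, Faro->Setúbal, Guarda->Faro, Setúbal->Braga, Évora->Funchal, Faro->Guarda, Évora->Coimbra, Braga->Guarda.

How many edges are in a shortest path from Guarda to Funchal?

Distance 0: Guarda.
Distance 1: Faro.
Distance 2: Setúbal.
Distance 3: Aveiro, Braga.
Distance 4: Évora, Viseu.
Distance 5: Coimbra, Funchal — contains Funchal.

5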